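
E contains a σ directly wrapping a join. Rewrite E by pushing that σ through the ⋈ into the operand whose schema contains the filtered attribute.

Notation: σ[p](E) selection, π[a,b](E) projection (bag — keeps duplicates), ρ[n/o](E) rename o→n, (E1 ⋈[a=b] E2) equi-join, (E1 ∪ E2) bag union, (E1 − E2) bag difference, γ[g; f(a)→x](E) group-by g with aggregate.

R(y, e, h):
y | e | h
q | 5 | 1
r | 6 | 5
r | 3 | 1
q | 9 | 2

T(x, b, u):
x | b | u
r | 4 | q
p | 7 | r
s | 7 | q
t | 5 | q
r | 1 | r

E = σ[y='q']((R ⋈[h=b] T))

σ filters on y, owned by the left side.
E' = (σ[y='q'](R) ⋈[h=b] T)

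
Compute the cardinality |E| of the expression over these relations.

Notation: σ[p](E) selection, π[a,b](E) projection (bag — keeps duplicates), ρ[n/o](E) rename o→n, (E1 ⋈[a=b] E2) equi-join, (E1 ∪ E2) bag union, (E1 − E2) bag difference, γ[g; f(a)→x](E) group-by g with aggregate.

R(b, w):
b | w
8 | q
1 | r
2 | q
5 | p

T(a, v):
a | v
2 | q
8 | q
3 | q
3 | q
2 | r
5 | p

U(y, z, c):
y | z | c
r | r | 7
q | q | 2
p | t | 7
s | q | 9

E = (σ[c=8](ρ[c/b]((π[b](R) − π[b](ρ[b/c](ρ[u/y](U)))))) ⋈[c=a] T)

Per-node cardinality:
  R → 4
  π[b](R) → 4
  U → 4
  ρ[u/y](U) → 4
  ρ[b/c](ρ[u/y](U)) → 4
  π[b](ρ[b/c](ρ[u/y](U))) → 4
  (π[b](R) − π[b](ρ[b/c](ρ[u/y](U)))) → 3
  ρ[c/b]((π[b](R) − π[b](ρ[b/c](ρ[u/y](U))))) → 3
  σ[c=8](ρ[c/b]((π[b](R) − π[b](ρ[b/c](ρ[u/y](U)))))) → 1
  T → 6
  (σ[c=8](ρ[c/b]((π[b](R) − π[b](ρ[b/c](ρ[u/y](U)))))) ⋈[c=a] T) → 1

|E| = 1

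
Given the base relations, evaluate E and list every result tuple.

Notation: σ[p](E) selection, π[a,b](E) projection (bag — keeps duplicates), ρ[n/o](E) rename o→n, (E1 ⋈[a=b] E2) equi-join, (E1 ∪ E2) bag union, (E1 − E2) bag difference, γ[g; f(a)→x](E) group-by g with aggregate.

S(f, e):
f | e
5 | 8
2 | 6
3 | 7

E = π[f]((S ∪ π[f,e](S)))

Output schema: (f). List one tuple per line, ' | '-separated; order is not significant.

Subexpression sizes:
  S → 3
  S → 3
  π[f,e](S) → 3
  (S ∪ π[f,e](S)) → 6
  π[f]((S ∪ π[f,e](S))) → 6

== RESULT ==
f
2
2
3
3
5
5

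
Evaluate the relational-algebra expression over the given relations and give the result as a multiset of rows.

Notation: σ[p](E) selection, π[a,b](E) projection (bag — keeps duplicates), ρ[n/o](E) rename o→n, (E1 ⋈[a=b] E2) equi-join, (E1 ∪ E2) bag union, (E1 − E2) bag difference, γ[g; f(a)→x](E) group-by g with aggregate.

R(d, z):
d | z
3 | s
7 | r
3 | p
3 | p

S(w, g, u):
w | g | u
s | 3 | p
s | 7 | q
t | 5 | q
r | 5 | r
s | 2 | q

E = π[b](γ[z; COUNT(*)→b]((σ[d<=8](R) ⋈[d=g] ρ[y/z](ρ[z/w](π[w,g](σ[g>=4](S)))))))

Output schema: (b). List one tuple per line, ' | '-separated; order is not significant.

Subexpression sizes:
  R → 4
  σ[d<=8](R) → 4
  S → 5
  σ[g>=4](S) → 3
  π[w,g](σ[g>=4](S)) → 3
  ρ[z/w](π[w,g](σ[g>=4](S))) → 3
  ρ[y/z](ρ[z/w](π[w,g](σ[g>=4](S)))) → 3
  (σ[d<=8](R) ⋈[d=g] ρ[y/z](ρ[z/w](π[w,g](σ[g>=4](S))))) → 1
  γ[z; COUNT(*)→b]((σ[d<=8](R) ⋈[d=g] ρ[y/z](ρ[z/w](π[w,g](σ[g>=4](S)))))) → 1
  π[b](γ[z; COUNT(*)→b]((σ[d<=8](R) ⋈[d=g] ρ[y/z](ρ[z/w](π[w,g](σ[g>=4](S))))))) → 1

== RESULT ==
b
1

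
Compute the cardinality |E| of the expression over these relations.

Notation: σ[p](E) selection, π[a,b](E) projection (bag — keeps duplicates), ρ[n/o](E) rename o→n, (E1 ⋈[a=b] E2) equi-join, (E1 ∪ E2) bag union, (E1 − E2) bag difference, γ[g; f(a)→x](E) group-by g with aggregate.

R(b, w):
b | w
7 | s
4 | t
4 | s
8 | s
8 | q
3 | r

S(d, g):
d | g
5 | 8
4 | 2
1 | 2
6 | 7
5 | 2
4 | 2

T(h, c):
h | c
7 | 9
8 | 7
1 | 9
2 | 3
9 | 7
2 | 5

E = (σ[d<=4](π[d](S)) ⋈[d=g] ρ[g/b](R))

Subexpression sizes:
  S → 6
  π[d](S) → 6
  σ[d<=4](π[d](S)) → 3
  R → 6
  ρ[g/b](R) → 6
  (σ[d<=4](π[d](S)) ⋈[d=g] ρ[g/b](R)) → 4

|E| = 4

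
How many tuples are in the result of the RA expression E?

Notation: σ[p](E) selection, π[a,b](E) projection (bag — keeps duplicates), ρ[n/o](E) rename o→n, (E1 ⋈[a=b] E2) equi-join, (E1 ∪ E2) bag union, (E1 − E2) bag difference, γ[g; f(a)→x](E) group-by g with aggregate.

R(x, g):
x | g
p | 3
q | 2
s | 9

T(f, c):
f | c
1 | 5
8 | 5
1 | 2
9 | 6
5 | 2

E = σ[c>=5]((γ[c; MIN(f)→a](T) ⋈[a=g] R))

Subexpression sizes:
  T → 5
  γ[c; MIN(f)→a](T) → 3
  R → 3
  (γ[c; MIN(f)→a](T) ⋈[a=g] R) → 1
  σ[c>=5]((γ[c; MIN(f)→a](T) ⋈[a=g] R)) → 1

|E| = 1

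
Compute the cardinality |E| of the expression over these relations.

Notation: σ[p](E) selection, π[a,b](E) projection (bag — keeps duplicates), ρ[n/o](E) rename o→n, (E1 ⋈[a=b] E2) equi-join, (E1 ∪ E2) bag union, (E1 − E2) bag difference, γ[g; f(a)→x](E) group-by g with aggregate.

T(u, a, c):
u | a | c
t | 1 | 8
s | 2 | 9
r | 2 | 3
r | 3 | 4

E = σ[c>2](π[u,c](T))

Per-node cardinality:
  T → 4
  π[u,c](T) → 4
  σ[c>2](π[u,c](T)) → 4

|E| = 4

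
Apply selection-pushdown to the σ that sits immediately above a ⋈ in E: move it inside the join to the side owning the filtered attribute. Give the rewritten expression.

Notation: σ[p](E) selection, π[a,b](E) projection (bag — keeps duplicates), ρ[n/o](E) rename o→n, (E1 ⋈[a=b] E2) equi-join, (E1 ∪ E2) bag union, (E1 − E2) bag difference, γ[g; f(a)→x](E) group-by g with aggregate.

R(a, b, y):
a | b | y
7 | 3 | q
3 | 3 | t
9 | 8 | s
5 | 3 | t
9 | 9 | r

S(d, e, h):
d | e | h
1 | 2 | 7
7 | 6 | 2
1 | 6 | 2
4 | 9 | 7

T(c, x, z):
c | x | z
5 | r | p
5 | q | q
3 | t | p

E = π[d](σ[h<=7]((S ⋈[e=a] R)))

σ filters on h, owned by the left side.
E' = π[d]((σ[h<=7](S) ⋈[e=a] R))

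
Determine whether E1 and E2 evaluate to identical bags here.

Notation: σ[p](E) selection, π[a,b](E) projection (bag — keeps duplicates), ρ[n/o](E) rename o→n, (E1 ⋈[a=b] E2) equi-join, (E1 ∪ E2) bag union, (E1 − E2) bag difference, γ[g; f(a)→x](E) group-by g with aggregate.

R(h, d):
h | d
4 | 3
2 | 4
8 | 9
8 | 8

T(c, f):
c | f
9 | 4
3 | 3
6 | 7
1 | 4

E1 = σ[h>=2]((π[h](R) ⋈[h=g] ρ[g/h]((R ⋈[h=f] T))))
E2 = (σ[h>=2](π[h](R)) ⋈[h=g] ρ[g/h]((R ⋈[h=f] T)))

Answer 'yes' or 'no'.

E1 per-node cardinality:
  R → 4
  π[h](R) → 4
  R → 4
  T → 4
  (R ⋈[h=f] T) → 2
  ρ[g/h]((R ⋈[h=f] T)) → 2
  (π[h](R) ⋈[h=g] ρ[g/h]((R ⋈[h=f] T))) → 2
  σ[h>=2]((π[h](R) ⋈[h=g] ρ[g/h]((R ⋈[h=f] T)))) → 2
E2 per-node cardinality:
  R → 4
  π[h](R) → 4
  σ[h>=2](π[h](R)) → 4
  R → 4
  T → 4
  (R ⋈[h=f] T) → 2
  ρ[g/h]((R ⋈[h=f] T)) → 2
  (σ[h>=2](π[h](R)) ⋈[h=g] ρ[g/h]((R ⋈[h=f] T))) → 2

E1 and E2 produce the same multiset:
h | g | d | c | f
4 | 4 | 3 | 1 | 4
4 | 4 | 3 | 9 | 4

yes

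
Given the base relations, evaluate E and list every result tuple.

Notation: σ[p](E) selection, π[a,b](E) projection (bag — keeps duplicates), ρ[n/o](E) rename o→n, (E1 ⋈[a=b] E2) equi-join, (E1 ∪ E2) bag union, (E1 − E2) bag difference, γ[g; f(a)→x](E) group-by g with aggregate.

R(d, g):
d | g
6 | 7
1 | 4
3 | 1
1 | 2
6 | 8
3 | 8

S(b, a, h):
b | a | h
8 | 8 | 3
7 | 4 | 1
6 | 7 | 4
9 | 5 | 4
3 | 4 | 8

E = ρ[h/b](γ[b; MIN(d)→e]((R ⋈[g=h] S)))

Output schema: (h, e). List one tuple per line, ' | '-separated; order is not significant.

Per-node cardinality:
  R → 6
  S → 5
  (R ⋈[g=h] S) → 5
  γ[b; MIN(d)→e]((R ⋈[g=h] S)) → 4
  ρ[h/b](γ[b; MIN(d)→e]((R ⋈[g=h] S))) → 4

== RESULT ==
h | e
3 | 3
6 | 1
7 | 3
9 | 1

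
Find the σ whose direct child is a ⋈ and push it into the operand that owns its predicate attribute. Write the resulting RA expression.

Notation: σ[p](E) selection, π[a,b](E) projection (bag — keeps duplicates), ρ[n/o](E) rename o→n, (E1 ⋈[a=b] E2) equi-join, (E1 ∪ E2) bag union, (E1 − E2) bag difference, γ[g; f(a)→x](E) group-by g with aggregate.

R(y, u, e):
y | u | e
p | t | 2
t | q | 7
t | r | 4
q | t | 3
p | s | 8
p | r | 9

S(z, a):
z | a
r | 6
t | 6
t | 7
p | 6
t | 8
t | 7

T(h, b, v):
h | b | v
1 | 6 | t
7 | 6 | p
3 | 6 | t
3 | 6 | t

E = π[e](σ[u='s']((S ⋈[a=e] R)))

σ filters on u, owned by the right side.
E' = π[e]((S ⋈[a=e] σ[u='s'](R)))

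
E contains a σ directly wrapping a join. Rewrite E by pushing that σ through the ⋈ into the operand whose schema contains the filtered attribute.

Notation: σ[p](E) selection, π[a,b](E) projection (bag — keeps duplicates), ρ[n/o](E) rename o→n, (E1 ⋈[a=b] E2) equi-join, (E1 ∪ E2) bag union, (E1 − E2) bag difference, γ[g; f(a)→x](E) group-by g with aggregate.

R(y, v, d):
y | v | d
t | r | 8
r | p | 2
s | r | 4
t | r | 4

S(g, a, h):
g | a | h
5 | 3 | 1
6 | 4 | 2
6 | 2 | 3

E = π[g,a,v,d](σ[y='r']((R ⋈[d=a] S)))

σ filters on y, owned by the left side.
E' = π[g,a,v,d]((σ[y='r'](R) ⋈[d=a] S))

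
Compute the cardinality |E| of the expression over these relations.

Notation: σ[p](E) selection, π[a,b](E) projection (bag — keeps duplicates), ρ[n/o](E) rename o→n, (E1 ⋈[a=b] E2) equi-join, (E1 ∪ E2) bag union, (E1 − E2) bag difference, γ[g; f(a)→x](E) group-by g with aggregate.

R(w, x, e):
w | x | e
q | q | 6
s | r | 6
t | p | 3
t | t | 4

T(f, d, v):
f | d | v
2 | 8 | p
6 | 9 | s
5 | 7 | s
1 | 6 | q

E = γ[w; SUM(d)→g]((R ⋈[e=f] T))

Stepwise |·|:
  R → 4
  T → 4
  (R ⋈[e=f] T) → 2
  γ[w; SUM(d)→g]((R ⋈[e=f] T)) → 2

|E| = 2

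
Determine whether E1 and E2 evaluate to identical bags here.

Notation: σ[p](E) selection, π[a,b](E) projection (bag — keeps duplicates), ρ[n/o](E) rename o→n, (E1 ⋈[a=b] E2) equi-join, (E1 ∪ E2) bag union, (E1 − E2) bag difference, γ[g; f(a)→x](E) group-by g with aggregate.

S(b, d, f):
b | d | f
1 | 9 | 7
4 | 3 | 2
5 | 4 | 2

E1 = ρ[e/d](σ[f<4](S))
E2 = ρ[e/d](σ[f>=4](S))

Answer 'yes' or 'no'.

E1 subexpression sizes:
  S → 3
  σ[f<4](S) → 2
  ρ[e/d](σ[f<4](S)) → 2
E2 subexpression sizes:
  S → 3
  σ[f>=4](S) → 1
  ρ[e/d](σ[f>=4](S)) → 1

E1 result:
b | e | f
4 | 3 | 2
5 | 4 | 2
E2 result:
b | e | f
1 | 9 | 7
Witness: (4, 3, 2) appears 1× in E1 but 0× in E2.

no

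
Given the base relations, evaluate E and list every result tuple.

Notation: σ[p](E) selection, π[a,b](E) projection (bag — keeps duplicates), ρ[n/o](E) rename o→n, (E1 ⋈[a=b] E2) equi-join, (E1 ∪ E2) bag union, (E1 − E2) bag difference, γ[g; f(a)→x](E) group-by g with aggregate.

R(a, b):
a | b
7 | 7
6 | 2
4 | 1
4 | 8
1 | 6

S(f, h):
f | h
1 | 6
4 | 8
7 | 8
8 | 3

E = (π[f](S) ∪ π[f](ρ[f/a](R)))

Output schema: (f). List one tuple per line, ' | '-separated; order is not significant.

Per-node cardinality:
  S → 4
  π[f](S) → 4
  R → 5
  ρ[f/a](R) → 5
  π[f](ρ[f/a](R)) → 5
  (π[f](S) ∪ π[f](ρ[f/a](R))) → 9

== RESULT ==
f
1
1
4
4
4
6
7
7
8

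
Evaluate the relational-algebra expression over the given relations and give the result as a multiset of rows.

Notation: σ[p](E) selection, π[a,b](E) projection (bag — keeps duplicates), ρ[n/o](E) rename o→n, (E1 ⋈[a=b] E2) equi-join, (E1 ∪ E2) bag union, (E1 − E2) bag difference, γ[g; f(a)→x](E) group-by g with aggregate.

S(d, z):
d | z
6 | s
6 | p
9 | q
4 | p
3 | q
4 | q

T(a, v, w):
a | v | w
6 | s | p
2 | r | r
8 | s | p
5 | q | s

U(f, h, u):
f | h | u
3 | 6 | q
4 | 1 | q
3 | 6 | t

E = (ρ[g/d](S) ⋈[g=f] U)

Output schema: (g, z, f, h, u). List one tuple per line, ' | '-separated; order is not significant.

Per-node cardinality:
  S → 6
  ρ[g/d](S) → 6
  U → 3
  (ρ[g/d](S) ⋈[g=f] U) → 4

== RESULT ==
g | z | f | h | u
3 | q | 3 | 6 | q
3 | q | 3 | 6 | t
4 | p | 4 | 1 | q
4 | q | 4 | 1 | q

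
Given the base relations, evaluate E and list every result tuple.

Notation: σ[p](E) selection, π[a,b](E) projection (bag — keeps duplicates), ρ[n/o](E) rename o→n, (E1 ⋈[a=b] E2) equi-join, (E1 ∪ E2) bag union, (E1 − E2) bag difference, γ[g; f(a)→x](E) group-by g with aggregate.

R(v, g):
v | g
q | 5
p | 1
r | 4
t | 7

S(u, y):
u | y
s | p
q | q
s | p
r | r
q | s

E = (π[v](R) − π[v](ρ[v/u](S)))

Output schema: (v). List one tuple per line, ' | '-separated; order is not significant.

Stepwise |·|:
  R → 4
  π[v](R) → 4
  S → 5
  ρ[v/u](S) → 5
  π[v](ρ[v/u](S)) → 5
  (π[v](R) − π[v](ρ[v/u](S))) → 2

== RESULT ==
v
p
t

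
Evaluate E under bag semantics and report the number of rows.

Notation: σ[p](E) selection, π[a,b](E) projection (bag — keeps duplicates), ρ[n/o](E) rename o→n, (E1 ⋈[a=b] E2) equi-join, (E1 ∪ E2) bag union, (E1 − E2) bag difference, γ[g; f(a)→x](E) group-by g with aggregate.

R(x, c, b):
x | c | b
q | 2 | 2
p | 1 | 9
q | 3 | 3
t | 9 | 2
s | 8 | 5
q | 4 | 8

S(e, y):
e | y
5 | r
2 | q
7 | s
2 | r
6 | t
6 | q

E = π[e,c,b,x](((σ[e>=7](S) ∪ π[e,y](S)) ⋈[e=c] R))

Subexpression sizes:
  S → 6
  σ[e>=7](S) → 1
  S → 6
  π[e,y](S) → 6
  (σ[e>=7](S) ∪ π[e,y](S)) → 7
  R → 6
  ((σ[e>=7](S) ∪ π[e,y](S)) ⋈[e=c] R) → 2
  π[e,c,b,x](((σ[e>=7](S) ∪ π[e,y](S)) ⋈[e=c] R)) → 2

|E| = 2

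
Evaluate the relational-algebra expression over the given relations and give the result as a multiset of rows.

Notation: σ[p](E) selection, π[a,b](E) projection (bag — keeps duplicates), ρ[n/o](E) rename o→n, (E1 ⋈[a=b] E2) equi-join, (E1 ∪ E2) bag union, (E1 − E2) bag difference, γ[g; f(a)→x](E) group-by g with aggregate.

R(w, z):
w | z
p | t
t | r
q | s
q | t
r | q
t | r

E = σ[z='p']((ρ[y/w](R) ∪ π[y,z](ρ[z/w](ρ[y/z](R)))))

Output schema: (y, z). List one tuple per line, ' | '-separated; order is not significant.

Stepwise |·|:
  R → 6
  ρ[y/w](R) → 6
  R → 6
  ρ[y/z](R) → 6
  ρ[z/w](ρ[y/z](R)) → 6
  π[y,z](ρ[z/w](ρ[y/z](R))) → 6
  (ρ[y/w](R) ∪ π[y,z](ρ[z/w](ρ[y/z](R)))) → 12
  σ[z='p']((ρ[y/w](R) ∪ π[y,z](ρ[z/w](ρ[y/z](R))))) → 1

== RESULT ==
y | z
t | p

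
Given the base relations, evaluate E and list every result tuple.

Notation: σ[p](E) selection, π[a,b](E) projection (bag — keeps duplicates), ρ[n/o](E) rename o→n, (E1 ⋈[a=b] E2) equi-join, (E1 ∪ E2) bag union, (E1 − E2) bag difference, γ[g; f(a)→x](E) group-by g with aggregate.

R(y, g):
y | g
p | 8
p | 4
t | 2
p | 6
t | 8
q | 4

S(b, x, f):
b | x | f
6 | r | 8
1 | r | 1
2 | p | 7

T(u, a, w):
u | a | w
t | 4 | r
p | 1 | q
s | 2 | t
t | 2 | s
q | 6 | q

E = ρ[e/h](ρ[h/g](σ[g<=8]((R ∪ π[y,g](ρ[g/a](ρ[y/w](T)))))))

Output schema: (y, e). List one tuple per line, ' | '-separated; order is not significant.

Stepwise |·|:
  R → 6
  T → 5
  ρ[y/w](T) → 5
  ρ[g/a](ρ[y/w](T)) → 5
  π[y,g](ρ[g/a](ρ[y/w](T))) → 5
  (R ∪ π[y,g](ρ[g/a](ρ[y/w](T)))) → 11
  σ[g<=8]((R ∪ π[y,g](ρ[g/a](ρ[y/w](T))))) → 11
  ρ[h/g](σ[g<=8]((R ∪ π[y,g](ρ[g/a](ρ[y/w](T)))))) → 11
  ρ[e/h](ρ[h/g](σ[g<=8]((R ∪ π[y,g](ρ[g/a](ρ[y/w](T))))))) → 11

== RESULT ==
y | e
p | 4
p | 6
p | 8
q | 1
q | 4
q | 6
r | 4
s | 2
t | 2
t | 2
t | 8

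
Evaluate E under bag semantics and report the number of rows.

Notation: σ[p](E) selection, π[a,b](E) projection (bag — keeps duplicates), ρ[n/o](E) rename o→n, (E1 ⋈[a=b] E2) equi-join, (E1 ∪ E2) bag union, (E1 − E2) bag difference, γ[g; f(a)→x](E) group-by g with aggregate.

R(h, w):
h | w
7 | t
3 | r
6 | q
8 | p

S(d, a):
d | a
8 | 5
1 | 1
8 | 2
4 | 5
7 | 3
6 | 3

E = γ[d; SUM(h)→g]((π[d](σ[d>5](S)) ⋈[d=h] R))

Stepwise |·|:
  S → 6
  σ[d>5](S) → 4
  π[d](σ[d>5](S)) → 4
  R → 4
  (π[d](σ[d>5](S)) ⋈[d=h] R) → 4
  γ[d; SUM(h)→g]((π[d](σ[d>5](S)) ⋈[d=h] R)) → 3

|E| = 3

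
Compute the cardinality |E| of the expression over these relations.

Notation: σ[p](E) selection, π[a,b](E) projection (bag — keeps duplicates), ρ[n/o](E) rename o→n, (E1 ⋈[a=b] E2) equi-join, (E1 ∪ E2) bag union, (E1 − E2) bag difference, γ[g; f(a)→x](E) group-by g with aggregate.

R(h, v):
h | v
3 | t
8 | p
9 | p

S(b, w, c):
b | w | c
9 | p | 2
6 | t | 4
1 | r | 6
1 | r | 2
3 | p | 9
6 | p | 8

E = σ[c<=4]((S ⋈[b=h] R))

Per-node cardinality:
  S → 6
  R → 3
  (S ⋈[b=h] R) → 2
  σ[c<=4]((S ⋈[b=h] R)) → 1

|E| = 1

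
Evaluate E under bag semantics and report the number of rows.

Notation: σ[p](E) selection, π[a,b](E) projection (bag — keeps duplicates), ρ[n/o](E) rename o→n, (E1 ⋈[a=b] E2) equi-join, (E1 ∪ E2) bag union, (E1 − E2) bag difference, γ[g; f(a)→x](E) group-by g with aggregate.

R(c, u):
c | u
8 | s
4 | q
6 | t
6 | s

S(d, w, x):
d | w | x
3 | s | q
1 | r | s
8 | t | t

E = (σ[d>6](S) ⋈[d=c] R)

Per-node cardinality:
  S → 3
  σ[d>6](S) → 1
  R → 4
  (σ[d>6](S) ⋈[d=c] R) → 1

|E| = 1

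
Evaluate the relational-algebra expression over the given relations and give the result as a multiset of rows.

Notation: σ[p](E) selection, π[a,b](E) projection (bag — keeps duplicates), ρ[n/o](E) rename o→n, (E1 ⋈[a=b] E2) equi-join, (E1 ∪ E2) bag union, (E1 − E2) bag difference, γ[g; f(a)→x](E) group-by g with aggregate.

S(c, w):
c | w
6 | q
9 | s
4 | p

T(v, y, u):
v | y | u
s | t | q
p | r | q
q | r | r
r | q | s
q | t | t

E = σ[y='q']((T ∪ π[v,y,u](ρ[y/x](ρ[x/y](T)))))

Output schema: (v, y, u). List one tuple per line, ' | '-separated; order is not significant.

Stepwise |·|:
  T → 5
  T → 5
  ρ[x/y](T) → 5
  ρ[y/x](ρ[x/y](T)) → 5
  π[v,y,u](ρ[y/x](ρ[x/y](T))) → 5
  (T ∪ π[v,y,u](ρ[y/x](ρ[x/y](T)))) → 10
  σ[y='q']((T ∪ π[v,y,u](ρ[y/x](ρ[x/y](T))))) → 2

== RESULT ==
v | y | u
r | q | s
r | q | s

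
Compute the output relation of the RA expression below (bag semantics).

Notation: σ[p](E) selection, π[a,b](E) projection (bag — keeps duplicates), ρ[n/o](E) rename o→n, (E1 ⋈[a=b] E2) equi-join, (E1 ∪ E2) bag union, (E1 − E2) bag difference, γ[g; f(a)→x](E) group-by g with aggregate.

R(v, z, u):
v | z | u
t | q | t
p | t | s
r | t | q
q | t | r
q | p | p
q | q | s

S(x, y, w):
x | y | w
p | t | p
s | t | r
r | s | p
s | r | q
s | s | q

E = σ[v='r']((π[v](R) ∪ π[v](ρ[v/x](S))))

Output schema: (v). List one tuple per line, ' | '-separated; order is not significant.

Subexpression sizes:
  R → 6
  π[v](R) → 6
  S → 5
  ρ[v/x](S) → 5
  π[v](ρ[v/x](S)) → 5
  (π[v](R) ∪ π[v](ρ[v/x](S))) → 11
  σ[v='r']((π[v](R) ∪ π[v](ρ[v/x](S)))) → 2

== RESULT ==
v
r
r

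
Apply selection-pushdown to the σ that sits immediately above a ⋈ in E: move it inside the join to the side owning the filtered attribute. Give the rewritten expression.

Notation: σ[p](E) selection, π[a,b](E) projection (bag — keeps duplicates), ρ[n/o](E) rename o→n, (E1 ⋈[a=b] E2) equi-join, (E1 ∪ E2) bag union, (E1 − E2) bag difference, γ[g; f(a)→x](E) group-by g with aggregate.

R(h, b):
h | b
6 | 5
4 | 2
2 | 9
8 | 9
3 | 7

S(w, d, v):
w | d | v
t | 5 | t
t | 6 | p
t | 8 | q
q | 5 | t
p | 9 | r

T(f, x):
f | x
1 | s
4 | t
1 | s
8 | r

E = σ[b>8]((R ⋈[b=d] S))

σ filters on b, owned by the left side.
E' = (σ[b>8](R) ⋈[b=d] S)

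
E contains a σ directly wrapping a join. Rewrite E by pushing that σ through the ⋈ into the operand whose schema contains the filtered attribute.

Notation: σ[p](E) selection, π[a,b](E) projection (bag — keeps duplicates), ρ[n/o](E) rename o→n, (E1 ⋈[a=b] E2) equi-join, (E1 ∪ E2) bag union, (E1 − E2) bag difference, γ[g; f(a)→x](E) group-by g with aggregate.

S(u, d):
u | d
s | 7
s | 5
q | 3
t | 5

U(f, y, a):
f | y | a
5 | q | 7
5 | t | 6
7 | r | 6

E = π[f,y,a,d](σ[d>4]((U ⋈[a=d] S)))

σ filters on d, owned by the right side.
E' = π[f,y,a,d]((U ⋈[a=d] σ[d>4](S)))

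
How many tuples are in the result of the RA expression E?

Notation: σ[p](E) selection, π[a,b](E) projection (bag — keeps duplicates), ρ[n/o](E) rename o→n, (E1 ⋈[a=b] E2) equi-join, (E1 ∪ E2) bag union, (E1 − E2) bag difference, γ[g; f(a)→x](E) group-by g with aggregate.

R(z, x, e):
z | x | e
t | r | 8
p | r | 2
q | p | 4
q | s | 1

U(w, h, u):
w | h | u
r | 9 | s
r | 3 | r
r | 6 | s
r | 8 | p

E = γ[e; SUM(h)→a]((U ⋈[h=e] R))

Per-node cardinality:
  U → 4
  R → 4
  (U ⋈[h=e] R) → 1
  γ[e; SUM(h)→a]((U ⋈[h=e] R)) → 1

|E| = 1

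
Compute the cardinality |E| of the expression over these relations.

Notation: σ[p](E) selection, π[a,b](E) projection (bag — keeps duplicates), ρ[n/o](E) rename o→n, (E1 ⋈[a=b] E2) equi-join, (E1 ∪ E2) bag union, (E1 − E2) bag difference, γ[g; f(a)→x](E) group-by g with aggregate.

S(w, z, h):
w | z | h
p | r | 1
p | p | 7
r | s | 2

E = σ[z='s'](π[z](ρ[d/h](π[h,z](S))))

Per-node cardinality:
  S → 3
  π[h,z](S) → 3
  ρ[d/h](π[h,z](S)) → 3
  π[z](ρ[d/h](π[h,z](S))) → 3
  σ[z='s'](π[z](ρ[d/h](π[h,z](S)))) → 1

|E| = 1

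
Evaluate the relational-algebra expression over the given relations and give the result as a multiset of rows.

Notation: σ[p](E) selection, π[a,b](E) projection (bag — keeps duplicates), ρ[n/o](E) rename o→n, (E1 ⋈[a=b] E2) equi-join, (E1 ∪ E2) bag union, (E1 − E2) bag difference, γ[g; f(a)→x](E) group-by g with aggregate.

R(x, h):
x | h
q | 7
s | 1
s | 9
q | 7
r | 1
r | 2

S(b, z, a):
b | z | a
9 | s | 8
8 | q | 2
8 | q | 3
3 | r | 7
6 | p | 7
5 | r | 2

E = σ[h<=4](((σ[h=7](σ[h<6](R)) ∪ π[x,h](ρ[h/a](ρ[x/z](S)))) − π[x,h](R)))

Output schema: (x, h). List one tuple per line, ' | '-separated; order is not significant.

Row counts bottom-up:
  R → 6
  σ[h<6](R) → 3
  σ[h=7](σ[h<6](R)) → 0
  S → 6
  ρ[x/z](S) → 6
  ρ[h/a](ρ[x/z](S)) → 6
  π[x,h](ρ[h/a](ρ[x/z](S))) → 6
  (σ[h=7](σ[h<6](R)) ∪ π[x,h](ρ[h/a](ρ[x/z](S)))) → 6
  R → 6
  π[x,h](R) → 6
  ((σ[h=7](σ[h<6](R)) ∪ π[x,h](ρ[h/a](ρ[x/z](S)))) − π[x,h](R)) → 5
  σ[h<=4](((σ[h=7](σ[h<6](R)) ∪ π[x,h](ρ[h/a](ρ[x/z](S)))) − π[x,h](R))) → 2

== RESULT ==
x | h
q | 2
q | 3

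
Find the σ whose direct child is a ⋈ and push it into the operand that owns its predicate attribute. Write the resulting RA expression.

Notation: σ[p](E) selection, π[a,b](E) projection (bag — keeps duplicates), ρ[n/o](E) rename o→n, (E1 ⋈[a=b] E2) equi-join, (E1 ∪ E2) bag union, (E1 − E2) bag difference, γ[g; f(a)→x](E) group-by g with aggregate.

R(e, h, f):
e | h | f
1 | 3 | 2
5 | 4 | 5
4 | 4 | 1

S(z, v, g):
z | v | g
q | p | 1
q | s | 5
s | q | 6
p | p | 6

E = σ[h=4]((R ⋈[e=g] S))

σ filters on h, owned by the left side.
E' = (σ[h=4](R) ⋈[e=g] S)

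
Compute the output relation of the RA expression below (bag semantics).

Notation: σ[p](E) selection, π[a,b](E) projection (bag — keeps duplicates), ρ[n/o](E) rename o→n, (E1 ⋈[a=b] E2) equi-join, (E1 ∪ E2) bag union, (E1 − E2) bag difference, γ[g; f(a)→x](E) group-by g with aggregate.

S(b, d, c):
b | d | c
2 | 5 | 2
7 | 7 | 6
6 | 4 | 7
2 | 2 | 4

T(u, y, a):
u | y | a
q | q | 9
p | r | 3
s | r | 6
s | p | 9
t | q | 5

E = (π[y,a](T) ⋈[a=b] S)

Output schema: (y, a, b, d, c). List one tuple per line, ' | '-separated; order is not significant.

Stepwise |·|:
  T → 5
  π[y,a](T) → 5
  S → 4
  (π[y,a](T) ⋈[a=b] S) → 1

== RESULT ==
y | a | b | d | c
r | 6 | 6 | 4 | 7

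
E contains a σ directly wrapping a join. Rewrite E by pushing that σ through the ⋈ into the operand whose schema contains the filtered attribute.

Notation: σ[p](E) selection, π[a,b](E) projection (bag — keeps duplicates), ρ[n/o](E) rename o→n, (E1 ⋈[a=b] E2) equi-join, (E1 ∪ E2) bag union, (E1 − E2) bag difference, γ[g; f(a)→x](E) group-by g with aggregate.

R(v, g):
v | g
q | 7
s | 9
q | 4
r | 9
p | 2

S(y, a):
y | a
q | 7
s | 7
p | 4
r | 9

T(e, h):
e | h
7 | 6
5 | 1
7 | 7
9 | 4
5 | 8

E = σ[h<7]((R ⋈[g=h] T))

σ filters on h, owned by the right side.
E' = (R ⋈[g=h] σ[h<7](T))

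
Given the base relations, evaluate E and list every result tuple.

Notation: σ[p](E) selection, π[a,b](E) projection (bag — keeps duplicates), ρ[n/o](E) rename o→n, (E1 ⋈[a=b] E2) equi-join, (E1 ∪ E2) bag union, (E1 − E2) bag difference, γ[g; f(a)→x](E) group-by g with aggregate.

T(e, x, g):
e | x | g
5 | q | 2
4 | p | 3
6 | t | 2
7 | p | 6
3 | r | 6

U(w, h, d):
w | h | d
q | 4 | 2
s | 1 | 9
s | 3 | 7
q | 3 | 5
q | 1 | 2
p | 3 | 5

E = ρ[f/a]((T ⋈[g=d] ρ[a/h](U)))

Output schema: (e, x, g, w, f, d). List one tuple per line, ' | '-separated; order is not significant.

Subexpression sizes:
  T → 5
  U → 6
  ρ[a/h](U) → 6
  (T ⋈[g=d] ρ[a/h](U)) → 4
  ρ[f/a]((T ⋈[g=d] ρ[a/h](U))) → 4

== RESULT ==
e | x | g | w | f | d
5 | q | 2 | q | 1 | 2
5 | q | 2 | q | 4 | 2
6 | t | 2 | q | 1 | 2
6 | t | 2 | q | 4 | 2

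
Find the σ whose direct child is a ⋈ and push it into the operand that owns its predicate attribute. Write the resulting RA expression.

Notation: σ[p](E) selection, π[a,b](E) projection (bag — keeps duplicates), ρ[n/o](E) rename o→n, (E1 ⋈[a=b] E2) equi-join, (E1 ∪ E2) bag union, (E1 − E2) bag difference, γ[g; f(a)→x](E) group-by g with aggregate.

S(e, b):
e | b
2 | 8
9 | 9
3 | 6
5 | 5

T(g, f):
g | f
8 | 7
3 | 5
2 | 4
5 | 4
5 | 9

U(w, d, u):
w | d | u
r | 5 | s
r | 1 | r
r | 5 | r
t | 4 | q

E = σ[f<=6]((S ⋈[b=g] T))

σ filters on f, owned by the right side.
E' = (S ⋈[b=g] σ[f<=6](T))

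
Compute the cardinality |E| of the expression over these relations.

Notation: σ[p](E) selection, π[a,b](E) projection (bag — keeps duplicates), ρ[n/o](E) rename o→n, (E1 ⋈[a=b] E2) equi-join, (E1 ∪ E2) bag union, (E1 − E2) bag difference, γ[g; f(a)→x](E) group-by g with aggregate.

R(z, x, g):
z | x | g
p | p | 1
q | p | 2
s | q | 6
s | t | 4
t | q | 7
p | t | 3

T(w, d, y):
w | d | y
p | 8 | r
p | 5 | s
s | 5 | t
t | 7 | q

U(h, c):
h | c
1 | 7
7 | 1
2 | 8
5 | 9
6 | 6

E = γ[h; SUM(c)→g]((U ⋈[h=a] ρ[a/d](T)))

Subexpression sizes:
  U → 5
  T → 4
  ρ[a/d](T) → 4
  (U ⋈[h=a] ρ[a/d](T)) → 3
  γ[h; SUM(c)→g]((U ⋈[h=a] ρ[a/d](T))) → 2

|E| = 2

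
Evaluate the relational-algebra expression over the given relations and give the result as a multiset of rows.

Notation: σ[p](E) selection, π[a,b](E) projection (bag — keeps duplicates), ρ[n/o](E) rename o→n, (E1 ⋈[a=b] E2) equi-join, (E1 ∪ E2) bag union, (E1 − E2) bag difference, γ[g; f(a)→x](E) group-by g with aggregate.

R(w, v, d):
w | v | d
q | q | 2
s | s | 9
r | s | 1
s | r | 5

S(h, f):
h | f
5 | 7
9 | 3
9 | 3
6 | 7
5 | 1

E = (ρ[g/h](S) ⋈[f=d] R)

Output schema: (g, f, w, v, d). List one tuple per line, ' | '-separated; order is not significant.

Stepwise |·|:
  S → 5
  ρ[g/h](S) → 5
  R → 4
  (ρ[g/h](S) ⋈[f=d] R) → 1

== RESULT ==
g | f | w | v | d
5 | 1 | r | s | 1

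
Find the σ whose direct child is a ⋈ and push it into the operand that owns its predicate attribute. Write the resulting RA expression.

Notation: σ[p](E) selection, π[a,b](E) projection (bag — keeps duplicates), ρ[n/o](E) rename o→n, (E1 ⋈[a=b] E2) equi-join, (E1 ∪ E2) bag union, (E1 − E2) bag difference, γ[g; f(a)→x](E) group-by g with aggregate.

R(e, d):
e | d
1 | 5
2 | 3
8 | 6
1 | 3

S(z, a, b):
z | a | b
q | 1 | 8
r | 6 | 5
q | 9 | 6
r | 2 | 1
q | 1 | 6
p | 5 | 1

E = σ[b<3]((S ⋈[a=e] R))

σ filters on b, owned by the left side.
E' = (σ[b<3](S) ⋈[a=e] R)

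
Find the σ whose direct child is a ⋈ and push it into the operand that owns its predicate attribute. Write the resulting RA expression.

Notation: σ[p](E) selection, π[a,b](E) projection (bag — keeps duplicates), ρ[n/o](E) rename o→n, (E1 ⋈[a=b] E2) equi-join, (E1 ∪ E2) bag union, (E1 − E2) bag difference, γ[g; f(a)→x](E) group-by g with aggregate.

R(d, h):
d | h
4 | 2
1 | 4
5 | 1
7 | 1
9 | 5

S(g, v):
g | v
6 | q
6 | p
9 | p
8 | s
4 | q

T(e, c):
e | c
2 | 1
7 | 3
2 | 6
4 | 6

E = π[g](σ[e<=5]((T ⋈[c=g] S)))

σ filters on e, owned by the left side.
E' = π[g]((σ[e<=5](T) ⋈[c=g] S))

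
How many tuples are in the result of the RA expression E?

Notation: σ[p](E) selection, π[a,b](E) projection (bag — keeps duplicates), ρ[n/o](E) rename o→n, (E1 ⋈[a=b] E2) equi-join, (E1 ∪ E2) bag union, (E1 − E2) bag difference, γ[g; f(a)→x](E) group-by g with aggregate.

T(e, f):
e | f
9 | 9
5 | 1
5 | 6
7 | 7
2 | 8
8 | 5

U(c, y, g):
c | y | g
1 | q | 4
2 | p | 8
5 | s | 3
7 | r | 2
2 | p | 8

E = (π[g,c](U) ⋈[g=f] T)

Stepwise |·|:
  U → 5
  π[g,c](U) → 5
  T → 6
  (π[g,c](U) ⋈[g=f] T) → 2

|E| = 2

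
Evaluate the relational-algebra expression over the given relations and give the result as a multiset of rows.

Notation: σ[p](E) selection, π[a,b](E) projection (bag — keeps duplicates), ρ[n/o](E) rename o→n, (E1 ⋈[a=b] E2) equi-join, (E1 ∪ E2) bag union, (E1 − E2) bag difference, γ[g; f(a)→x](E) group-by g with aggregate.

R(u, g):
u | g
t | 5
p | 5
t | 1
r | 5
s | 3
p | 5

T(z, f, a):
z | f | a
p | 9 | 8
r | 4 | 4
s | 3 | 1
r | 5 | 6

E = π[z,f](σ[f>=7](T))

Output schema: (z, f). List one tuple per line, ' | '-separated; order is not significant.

Per-node cardinality:
  T → 4
  σ[f>=7](T) → 1
  π[z,f](σ[f>=7](T)) → 1

== RESULT ==
z | f
p | 9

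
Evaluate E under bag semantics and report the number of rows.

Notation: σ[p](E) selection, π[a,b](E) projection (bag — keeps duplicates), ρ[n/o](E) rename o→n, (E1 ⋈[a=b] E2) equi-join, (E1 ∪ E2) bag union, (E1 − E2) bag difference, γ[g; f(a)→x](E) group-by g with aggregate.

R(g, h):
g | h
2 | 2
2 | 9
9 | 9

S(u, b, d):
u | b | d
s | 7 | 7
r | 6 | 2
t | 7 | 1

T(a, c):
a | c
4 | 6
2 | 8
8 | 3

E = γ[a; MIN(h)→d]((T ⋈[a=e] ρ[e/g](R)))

Per-node cardinality:
  T → 3
  R → 3
  ρ[e/g](R) → 3
  (T ⋈[a=e] ρ[e/g](R)) → 2
  γ[a; MIN(h)→d]((T ⋈[a=e] ρ[e/g](R))) → 1

|E| = 1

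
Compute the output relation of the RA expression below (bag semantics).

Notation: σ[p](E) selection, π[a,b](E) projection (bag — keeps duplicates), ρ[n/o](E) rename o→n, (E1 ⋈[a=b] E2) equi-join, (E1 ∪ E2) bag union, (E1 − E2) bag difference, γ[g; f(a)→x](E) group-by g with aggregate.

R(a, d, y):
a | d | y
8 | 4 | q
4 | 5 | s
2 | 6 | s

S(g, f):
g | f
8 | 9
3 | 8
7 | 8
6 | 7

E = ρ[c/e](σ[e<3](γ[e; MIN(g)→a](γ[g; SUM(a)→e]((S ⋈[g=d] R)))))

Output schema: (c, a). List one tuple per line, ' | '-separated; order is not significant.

Stepwise |·|:
  S → 4
  R → 3
  (S ⋈[g=d] R) → 1
  γ[g; SUM(a)→e]((S ⋈[g=d] R)) → 1
  γ[e; MIN(g)→a](γ[g; SUM(a)→e]((S ⋈[g=d] R))) → 1
  σ[e<3](γ[e; MIN(g)→a](γ[g; SUM(a)→e]((S ⋈[g=d] R)))) → 1
  ρ[c/e](σ[e<3](γ[e; MIN(g)→a](γ[g; SUM(a)→e]((S ⋈[g=d] R))))) → 1

== RESULT ==
c | a
2 | 6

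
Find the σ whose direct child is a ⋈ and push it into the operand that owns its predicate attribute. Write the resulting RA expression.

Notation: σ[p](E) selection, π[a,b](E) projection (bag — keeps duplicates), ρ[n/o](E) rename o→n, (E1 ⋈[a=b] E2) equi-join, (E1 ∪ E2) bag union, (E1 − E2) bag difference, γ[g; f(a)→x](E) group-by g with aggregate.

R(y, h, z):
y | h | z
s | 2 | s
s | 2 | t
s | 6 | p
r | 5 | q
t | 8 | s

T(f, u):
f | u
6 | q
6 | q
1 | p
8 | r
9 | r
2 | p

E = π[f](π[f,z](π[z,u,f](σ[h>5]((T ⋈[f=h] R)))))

σ filters on h, owned by the right side.
E' = π[f](π[f,z](π[z,u,f]((T ⋈[f=h] σ[h>5](R)))))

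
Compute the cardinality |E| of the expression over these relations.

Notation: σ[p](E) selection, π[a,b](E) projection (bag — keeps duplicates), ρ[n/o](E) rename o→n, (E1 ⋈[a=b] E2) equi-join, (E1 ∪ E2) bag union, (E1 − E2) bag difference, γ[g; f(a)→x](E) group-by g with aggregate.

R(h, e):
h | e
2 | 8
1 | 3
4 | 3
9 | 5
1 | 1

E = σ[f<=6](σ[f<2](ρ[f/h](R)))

Subexpression sizes:
  R → 5
  ρ[f/h](R) → 5
  σ[f<2](ρ[f/h](R)) → 2
  σ[f<=6](σ[f<2](ρ[f/h](R))) → 2

|E| = 2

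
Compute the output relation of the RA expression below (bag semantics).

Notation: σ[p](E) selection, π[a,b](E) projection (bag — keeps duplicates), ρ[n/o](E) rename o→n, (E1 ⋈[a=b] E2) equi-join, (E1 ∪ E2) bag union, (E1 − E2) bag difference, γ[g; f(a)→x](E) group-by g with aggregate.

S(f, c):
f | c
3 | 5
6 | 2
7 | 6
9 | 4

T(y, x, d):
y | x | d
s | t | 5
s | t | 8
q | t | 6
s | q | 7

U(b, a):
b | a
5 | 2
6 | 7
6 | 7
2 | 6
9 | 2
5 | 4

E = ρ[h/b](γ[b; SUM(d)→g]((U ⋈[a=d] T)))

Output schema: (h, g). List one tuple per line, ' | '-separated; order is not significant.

Row counts bottom-up:
  U → 6
  T → 4
  (U ⋈[a=d] T) → 3
  γ[b; SUM(d)→g]((U ⋈[a=d] T)) → 2
  ρ[h/b](γ[b; SUM(d)→g]((U ⋈[a=d] T))) → 2

== RESULT ==
h | g
2 | 6
6 | 14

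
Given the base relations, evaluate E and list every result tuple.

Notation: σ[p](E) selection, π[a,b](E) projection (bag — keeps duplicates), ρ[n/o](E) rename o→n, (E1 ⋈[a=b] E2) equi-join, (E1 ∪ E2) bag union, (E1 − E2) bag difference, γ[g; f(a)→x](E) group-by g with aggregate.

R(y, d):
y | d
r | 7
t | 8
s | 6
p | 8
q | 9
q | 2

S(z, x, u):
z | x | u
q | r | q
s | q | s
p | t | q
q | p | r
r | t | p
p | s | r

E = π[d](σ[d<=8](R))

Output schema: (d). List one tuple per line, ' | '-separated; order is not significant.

Subexpression sizes:
  R → 6
  σ[d<=8](R) → 5
  π[d](σ[d<=8](R)) → 5

== RESULT ==
d
2
6
7
8
8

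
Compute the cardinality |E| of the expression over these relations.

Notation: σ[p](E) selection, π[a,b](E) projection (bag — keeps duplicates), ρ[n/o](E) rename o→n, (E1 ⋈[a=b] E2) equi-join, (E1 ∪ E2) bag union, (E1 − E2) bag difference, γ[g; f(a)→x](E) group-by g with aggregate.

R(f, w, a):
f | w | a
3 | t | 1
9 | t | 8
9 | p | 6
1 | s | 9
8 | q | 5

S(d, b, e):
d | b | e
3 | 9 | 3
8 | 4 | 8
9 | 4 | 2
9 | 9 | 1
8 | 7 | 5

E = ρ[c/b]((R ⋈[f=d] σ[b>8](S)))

Stepwise |·|:
  R → 5
  S → 5
  σ[b>8](S) → 2
  (R ⋈[f=d] σ[b>8](S)) → 3
  ρ[c/b]((R ⋈[f=d] σ[b>8](S))) → 3

|E| = 3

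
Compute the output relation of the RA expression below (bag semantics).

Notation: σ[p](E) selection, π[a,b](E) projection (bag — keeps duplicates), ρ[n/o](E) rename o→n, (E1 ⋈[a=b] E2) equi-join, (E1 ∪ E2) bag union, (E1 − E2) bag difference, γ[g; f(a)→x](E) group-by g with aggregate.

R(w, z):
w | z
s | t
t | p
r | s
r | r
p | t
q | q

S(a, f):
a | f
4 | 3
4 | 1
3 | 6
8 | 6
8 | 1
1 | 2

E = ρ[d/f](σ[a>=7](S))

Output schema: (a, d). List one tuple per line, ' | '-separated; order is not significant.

Per-node cardinality:
  S → 6
  σ[a>=7](S) → 2
  ρ[d/f](σ[a>=7](S)) → 2

== RESULT ==
a | d
8 | 1
8 | 6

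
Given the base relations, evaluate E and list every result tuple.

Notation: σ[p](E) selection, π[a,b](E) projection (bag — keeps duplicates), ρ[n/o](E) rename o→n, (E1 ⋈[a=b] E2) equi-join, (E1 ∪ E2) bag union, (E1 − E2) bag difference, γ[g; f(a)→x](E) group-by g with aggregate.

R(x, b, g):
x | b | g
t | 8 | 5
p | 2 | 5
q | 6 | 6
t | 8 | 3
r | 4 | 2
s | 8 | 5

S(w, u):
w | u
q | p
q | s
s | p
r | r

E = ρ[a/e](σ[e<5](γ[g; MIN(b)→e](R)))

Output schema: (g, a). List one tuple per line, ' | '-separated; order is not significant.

Per-node cardinality:
  R → 6
  γ[g; MIN(b)→e](R) → 4
  σ[e<5](γ[g; MIN(b)→e](R)) → 2
  ρ[a/e](σ[e<5](γ[g; MIN(b)→e](R))) → 2

== RESULT ==
g | a
2 | 4
5 | 2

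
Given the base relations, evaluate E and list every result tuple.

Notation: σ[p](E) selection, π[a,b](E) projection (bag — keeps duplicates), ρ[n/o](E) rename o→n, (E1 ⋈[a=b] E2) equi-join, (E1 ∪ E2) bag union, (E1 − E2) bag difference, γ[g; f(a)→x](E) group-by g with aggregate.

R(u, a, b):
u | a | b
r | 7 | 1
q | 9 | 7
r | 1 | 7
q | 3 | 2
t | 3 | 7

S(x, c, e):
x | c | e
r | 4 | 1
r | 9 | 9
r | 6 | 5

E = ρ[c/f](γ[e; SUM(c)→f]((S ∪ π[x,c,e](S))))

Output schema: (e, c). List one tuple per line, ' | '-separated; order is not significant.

Stepwise |·|:
  S → 3
  S → 3
  π[x,c,e](S) → 3
  (S ∪ π[x,c,e](S)) → 6
  γ[e; SUM(c)→f]((S ∪ π[x,c,e](S))) → 3
  ρ[c/f](γ[e; SUM(c)→f]((S ∪ π[x,c,e](S)))) → 3

== RESULT ==
e | c
1 | 8
5 | 12
9 | 18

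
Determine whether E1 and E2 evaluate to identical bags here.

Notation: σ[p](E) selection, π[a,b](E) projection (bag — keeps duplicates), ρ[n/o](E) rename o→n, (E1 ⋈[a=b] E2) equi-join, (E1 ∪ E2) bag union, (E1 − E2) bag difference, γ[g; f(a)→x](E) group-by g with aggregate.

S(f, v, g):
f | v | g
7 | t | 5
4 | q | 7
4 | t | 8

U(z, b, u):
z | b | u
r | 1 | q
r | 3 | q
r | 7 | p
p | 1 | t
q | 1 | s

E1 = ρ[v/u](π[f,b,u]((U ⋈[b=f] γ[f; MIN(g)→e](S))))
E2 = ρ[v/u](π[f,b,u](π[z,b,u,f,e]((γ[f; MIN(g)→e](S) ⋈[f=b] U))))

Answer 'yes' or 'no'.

E1 row counts bottom-up:
  U → 5
  S → 3
  γ[f; MIN(g)→e](S) → 2
  (U ⋈[b=f] γ[f; MIN(g)→e](S)) → 1
  π[f,b,u]((U ⋈[b=f] γ[f; MIN(g)→e](S))) → 1
  ρ[v/u](π[f,b,u]((U ⋈[b=f] γ[f; MIN(g)→e](S)))) → 1
E2 row counts bottom-up:
  S → 3
  γ[f; MIN(g)→e](S) → 2
  U → 5
  (γ[f; MIN(g)→e](S) ⋈[f=b] U) → 1
  π[z,b,u,f,e]((γ[f; MIN(g)→e](S) ⋈[f=b] U)) → 1
  π[f,b,u](π[z,b,u,f,e]((γ[f; MIN(g)→e](S) ⋈[f=b] U))) → 1
  ρ[v/u](π[f,b,u](π[z,b,u,f,e]((γ[f; MIN(g)→e](S) ⋈[f=b] U)))) → 1

E1 and E2 produce the same multiset:
f | b | v
7 | 7 | p

yes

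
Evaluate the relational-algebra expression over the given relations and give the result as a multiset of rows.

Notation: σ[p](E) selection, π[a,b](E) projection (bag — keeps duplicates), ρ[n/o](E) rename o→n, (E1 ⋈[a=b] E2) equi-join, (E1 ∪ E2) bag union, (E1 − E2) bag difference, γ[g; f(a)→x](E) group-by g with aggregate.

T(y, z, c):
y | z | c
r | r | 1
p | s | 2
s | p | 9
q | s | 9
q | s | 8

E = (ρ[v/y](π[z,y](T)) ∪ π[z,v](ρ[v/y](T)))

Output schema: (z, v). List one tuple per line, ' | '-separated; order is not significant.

Row counts bottom-up:
  T → 5
  π[z,y](T) → 5
  ρ[v/y](π[z,y](T)) → 5
  T → 5
  ρ[v/y](T) → 5
  π[z,v](ρ[v/y](T)) → 5
  (ρ[v/y](π[z,y](T)) ∪ π[z,v](ρ[v/y](T))) → 10

== RESULT ==
z | v
p | s
p | s
r | r
r | r
s | p
s | p
s | q
s | q
s | q
s | q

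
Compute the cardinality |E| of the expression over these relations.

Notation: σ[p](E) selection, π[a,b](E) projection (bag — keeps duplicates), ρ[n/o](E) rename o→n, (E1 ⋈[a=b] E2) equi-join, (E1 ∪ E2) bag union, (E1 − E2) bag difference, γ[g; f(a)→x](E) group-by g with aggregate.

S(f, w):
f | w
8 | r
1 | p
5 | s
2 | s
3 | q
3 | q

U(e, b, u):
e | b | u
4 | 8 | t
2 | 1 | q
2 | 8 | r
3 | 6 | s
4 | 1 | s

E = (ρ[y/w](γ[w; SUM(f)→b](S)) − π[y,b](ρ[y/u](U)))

Stepwise |·|:
  S → 6
  γ[w; SUM(f)→b](S) → 4
  ρ[y/w](γ[w; SUM(f)→b](S)) → 4
  U → 5
  ρ[y/u](U) → 5
  π[y,b](ρ[y/u](U)) → 5
  (ρ[y/w](γ[w; SUM(f)→b](S)) − π[y,b](ρ[y/u](U))) → 3

|E| = 3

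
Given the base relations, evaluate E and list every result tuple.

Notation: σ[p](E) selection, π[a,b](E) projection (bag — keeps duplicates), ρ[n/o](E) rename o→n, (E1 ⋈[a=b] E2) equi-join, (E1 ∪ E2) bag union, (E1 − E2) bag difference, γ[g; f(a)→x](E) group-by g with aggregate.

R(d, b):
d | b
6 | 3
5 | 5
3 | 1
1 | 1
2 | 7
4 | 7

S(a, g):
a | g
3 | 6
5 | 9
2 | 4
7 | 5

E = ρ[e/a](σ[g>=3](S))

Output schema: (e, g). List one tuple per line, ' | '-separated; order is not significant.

Per-node cardinality:
  S → 4
  σ[g>=3](S) → 4
  ρ[e/a](σ[g>=3](S)) → 4

== RESULT ==
e | g
2 | 4
3 | 6
5 | 9
7 | 5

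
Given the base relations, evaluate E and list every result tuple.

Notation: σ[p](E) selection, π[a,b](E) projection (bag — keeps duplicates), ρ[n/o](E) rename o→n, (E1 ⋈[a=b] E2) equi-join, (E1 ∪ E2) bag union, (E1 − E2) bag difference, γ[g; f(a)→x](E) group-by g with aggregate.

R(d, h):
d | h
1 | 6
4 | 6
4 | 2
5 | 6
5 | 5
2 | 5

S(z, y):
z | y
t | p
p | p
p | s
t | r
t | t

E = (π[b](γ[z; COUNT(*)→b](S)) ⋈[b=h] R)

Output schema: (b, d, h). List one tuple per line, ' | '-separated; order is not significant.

Stepwise |·|:
  S → 5
  γ[z; COUNT(*)→b](S) → 2
  π[b](γ[z; COUNT(*)→b](S)) → 2
  R → 6
  (π[b](γ[z; COUNT(*)→b](S)) ⋈[b=h] R) → 1

== RESULT ==
b | d | h
2 | 4 | 2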